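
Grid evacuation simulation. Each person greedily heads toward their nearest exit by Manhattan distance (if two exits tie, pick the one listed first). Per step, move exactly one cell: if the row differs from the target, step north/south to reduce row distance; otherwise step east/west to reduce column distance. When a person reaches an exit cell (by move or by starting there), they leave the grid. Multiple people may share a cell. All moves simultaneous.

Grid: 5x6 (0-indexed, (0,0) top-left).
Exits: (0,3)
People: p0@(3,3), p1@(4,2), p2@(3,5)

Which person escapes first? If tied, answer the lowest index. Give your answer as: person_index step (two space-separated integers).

Answer: 0 3

Derivation:
Step 1: p0:(3,3)->(2,3) | p1:(4,2)->(3,2) | p2:(3,5)->(2,5)
Step 2: p0:(2,3)->(1,3) | p1:(3,2)->(2,2) | p2:(2,5)->(1,5)
Step 3: p0:(1,3)->(0,3)->EXIT | p1:(2,2)->(1,2) | p2:(1,5)->(0,5)
Step 4: p0:escaped | p1:(1,2)->(0,2) | p2:(0,5)->(0,4)
Step 5: p0:escaped | p1:(0,2)->(0,3)->EXIT | p2:(0,4)->(0,3)->EXIT
Exit steps: [3, 5, 5]
First to escape: p0 at step 3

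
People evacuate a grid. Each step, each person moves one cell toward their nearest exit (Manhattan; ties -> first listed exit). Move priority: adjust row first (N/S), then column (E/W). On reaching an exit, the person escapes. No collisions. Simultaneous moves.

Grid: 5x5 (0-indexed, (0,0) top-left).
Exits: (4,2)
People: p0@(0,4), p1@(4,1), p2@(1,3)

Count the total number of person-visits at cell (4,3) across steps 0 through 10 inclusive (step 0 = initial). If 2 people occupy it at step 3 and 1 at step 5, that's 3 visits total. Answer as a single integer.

Answer: 2

Derivation:
Step 0: p0@(0,4) p1@(4,1) p2@(1,3) -> at (4,3): 0 [-], cum=0
Step 1: p0@(1,4) p1@ESC p2@(2,3) -> at (4,3): 0 [-], cum=0
Step 2: p0@(2,4) p1@ESC p2@(3,3) -> at (4,3): 0 [-], cum=0
Step 3: p0@(3,4) p1@ESC p2@(4,3) -> at (4,3): 1 [p2], cum=1
Step 4: p0@(4,4) p1@ESC p2@ESC -> at (4,3): 0 [-], cum=1
Step 5: p0@(4,3) p1@ESC p2@ESC -> at (4,3): 1 [p0], cum=2
Step 6: p0@ESC p1@ESC p2@ESC -> at (4,3): 0 [-], cum=2
Total visits = 2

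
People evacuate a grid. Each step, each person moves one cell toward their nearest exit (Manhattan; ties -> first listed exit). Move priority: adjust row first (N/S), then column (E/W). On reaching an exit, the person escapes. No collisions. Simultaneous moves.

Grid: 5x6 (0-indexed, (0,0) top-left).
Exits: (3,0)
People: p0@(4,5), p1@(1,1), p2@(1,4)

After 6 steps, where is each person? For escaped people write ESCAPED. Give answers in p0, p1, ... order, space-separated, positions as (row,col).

Step 1: p0:(4,5)->(3,5) | p1:(1,1)->(2,1) | p2:(1,4)->(2,4)
Step 2: p0:(3,5)->(3,4) | p1:(2,1)->(3,1) | p2:(2,4)->(3,4)
Step 3: p0:(3,4)->(3,3) | p1:(3,1)->(3,0)->EXIT | p2:(3,4)->(3,3)
Step 4: p0:(3,3)->(3,2) | p1:escaped | p2:(3,3)->(3,2)
Step 5: p0:(3,2)->(3,1) | p1:escaped | p2:(3,2)->(3,1)
Step 6: p0:(3,1)->(3,0)->EXIT | p1:escaped | p2:(3,1)->(3,0)->EXIT

ESCAPED ESCAPED ESCAPED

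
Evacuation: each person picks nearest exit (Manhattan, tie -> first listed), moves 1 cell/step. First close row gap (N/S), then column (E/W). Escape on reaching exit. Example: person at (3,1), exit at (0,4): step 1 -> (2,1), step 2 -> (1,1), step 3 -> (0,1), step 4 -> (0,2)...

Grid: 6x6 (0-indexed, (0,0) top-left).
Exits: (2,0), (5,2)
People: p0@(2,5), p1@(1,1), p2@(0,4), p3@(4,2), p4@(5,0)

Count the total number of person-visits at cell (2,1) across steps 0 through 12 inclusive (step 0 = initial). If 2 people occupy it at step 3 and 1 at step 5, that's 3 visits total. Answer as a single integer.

Answer: 3

Derivation:
Step 0: p0@(2,5) p1@(1,1) p2@(0,4) p3@(4,2) p4@(5,0) -> at (2,1): 0 [-], cum=0
Step 1: p0@(2,4) p1@(2,1) p2@(1,4) p3@ESC p4@(5,1) -> at (2,1): 1 [p1], cum=1
Step 2: p0@(2,3) p1@ESC p2@(2,4) p3@ESC p4@ESC -> at (2,1): 0 [-], cum=1
Step 3: p0@(2,2) p1@ESC p2@(2,3) p3@ESC p4@ESC -> at (2,1): 0 [-], cum=1
Step 4: p0@(2,1) p1@ESC p2@(2,2) p3@ESC p4@ESC -> at (2,1): 1 [p0], cum=2
Step 5: p0@ESC p1@ESC p2@(2,1) p3@ESC p4@ESC -> at (2,1): 1 [p2], cum=3
Step 6: p0@ESC p1@ESC p2@ESC p3@ESC p4@ESC -> at (2,1): 0 [-], cum=3
Total visits = 3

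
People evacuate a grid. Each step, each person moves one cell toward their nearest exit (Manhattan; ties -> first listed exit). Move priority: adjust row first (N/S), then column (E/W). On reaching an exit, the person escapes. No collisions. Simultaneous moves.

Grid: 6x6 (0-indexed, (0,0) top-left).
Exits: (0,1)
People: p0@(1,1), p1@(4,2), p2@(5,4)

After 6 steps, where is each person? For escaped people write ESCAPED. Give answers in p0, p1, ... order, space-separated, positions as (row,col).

Step 1: p0:(1,1)->(0,1)->EXIT | p1:(4,2)->(3,2) | p2:(5,4)->(4,4)
Step 2: p0:escaped | p1:(3,2)->(2,2) | p2:(4,4)->(3,4)
Step 3: p0:escaped | p1:(2,2)->(1,2) | p2:(3,4)->(2,4)
Step 4: p0:escaped | p1:(1,2)->(0,2) | p2:(2,4)->(1,4)
Step 5: p0:escaped | p1:(0,2)->(0,1)->EXIT | p2:(1,4)->(0,4)
Step 6: p0:escaped | p1:escaped | p2:(0,4)->(0,3)

ESCAPED ESCAPED (0,3)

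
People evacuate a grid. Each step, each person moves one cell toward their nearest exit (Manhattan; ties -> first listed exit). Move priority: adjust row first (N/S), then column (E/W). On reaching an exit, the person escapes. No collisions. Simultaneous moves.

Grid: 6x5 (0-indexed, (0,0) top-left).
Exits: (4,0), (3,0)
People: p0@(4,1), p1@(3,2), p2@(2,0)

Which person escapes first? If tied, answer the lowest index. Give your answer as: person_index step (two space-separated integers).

Step 1: p0:(4,1)->(4,0)->EXIT | p1:(3,2)->(3,1) | p2:(2,0)->(3,0)->EXIT
Step 2: p0:escaped | p1:(3,1)->(3,0)->EXIT | p2:escaped
Exit steps: [1, 2, 1]
First to escape: p0 at step 1

Answer: 0 1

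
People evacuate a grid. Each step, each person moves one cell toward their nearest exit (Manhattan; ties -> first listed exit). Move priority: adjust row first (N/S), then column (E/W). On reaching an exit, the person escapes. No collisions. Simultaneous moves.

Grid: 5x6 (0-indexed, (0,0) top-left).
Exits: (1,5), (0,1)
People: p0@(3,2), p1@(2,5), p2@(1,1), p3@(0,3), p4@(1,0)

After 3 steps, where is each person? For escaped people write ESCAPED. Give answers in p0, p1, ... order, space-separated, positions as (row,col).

Step 1: p0:(3,2)->(2,2) | p1:(2,5)->(1,5)->EXIT | p2:(1,1)->(0,1)->EXIT | p3:(0,3)->(0,2) | p4:(1,0)->(0,0)
Step 2: p0:(2,2)->(1,2) | p1:escaped | p2:escaped | p3:(0,2)->(0,1)->EXIT | p4:(0,0)->(0,1)->EXIT
Step 3: p0:(1,2)->(0,2) | p1:escaped | p2:escaped | p3:escaped | p4:escaped

(0,2) ESCAPED ESCAPED ESCAPED ESCAPED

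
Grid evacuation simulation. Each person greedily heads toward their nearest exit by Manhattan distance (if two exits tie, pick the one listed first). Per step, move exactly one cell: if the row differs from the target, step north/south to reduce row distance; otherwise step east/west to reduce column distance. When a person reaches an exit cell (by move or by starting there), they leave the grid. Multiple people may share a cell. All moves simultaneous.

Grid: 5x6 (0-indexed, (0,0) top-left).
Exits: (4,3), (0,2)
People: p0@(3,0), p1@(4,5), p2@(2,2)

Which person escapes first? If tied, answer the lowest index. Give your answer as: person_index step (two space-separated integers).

Answer: 1 2

Derivation:
Step 1: p0:(3,0)->(4,0) | p1:(4,5)->(4,4) | p2:(2,2)->(1,2)
Step 2: p0:(4,0)->(4,1) | p1:(4,4)->(4,3)->EXIT | p2:(1,2)->(0,2)->EXIT
Step 3: p0:(4,1)->(4,2) | p1:escaped | p2:escaped
Step 4: p0:(4,2)->(4,3)->EXIT | p1:escaped | p2:escaped
Exit steps: [4, 2, 2]
First to escape: p1 at step 2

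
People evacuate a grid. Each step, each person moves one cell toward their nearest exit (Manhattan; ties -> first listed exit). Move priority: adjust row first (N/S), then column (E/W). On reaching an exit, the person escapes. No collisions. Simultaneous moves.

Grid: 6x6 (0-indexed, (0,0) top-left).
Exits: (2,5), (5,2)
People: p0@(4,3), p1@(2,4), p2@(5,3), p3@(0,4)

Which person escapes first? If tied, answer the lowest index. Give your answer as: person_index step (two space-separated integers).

Answer: 1 1

Derivation:
Step 1: p0:(4,3)->(5,3) | p1:(2,4)->(2,5)->EXIT | p2:(5,3)->(5,2)->EXIT | p3:(0,4)->(1,4)
Step 2: p0:(5,3)->(5,2)->EXIT | p1:escaped | p2:escaped | p3:(1,4)->(2,4)
Step 3: p0:escaped | p1:escaped | p2:escaped | p3:(2,4)->(2,5)->EXIT
Exit steps: [2, 1, 1, 3]
First to escape: p1 at step 1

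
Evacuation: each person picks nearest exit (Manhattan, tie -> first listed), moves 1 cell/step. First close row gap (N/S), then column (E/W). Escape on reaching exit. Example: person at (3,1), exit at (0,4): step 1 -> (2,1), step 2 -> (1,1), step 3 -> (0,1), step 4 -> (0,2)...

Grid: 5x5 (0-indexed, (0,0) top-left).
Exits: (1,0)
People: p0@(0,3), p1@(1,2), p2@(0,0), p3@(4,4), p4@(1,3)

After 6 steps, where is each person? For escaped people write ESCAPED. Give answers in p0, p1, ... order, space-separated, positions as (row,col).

Step 1: p0:(0,3)->(1,3) | p1:(1,2)->(1,1) | p2:(0,0)->(1,0)->EXIT | p3:(4,4)->(3,4) | p4:(1,3)->(1,2)
Step 2: p0:(1,3)->(1,2) | p1:(1,1)->(1,0)->EXIT | p2:escaped | p3:(3,4)->(2,4) | p4:(1,2)->(1,1)
Step 3: p0:(1,2)->(1,1) | p1:escaped | p2:escaped | p3:(2,4)->(1,4) | p4:(1,1)->(1,0)->EXIT
Step 4: p0:(1,1)->(1,0)->EXIT | p1:escaped | p2:escaped | p3:(1,4)->(1,3) | p4:escaped
Step 5: p0:escaped | p1:escaped | p2:escaped | p3:(1,3)->(1,2) | p4:escaped
Step 6: p0:escaped | p1:escaped | p2:escaped | p3:(1,2)->(1,1) | p4:escaped

ESCAPED ESCAPED ESCAPED (1,1) ESCAPED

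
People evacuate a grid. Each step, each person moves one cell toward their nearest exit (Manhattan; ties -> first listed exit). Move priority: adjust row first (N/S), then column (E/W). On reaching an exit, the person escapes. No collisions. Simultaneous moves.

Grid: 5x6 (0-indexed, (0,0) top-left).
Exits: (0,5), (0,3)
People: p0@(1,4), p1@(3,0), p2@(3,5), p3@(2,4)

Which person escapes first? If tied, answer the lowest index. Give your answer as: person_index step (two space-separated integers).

Answer: 0 2

Derivation:
Step 1: p0:(1,4)->(0,4) | p1:(3,0)->(2,0) | p2:(3,5)->(2,5) | p3:(2,4)->(1,4)
Step 2: p0:(0,4)->(0,5)->EXIT | p1:(2,0)->(1,0) | p2:(2,5)->(1,5) | p3:(1,4)->(0,4)
Step 3: p0:escaped | p1:(1,0)->(0,0) | p2:(1,5)->(0,5)->EXIT | p3:(0,4)->(0,5)->EXIT
Step 4: p0:escaped | p1:(0,0)->(0,1) | p2:escaped | p3:escaped
Step 5: p0:escaped | p1:(0,1)->(0,2) | p2:escaped | p3:escaped
Step 6: p0:escaped | p1:(0,2)->(0,3)->EXIT | p2:escaped | p3:escaped
Exit steps: [2, 6, 3, 3]
First to escape: p0 at step 2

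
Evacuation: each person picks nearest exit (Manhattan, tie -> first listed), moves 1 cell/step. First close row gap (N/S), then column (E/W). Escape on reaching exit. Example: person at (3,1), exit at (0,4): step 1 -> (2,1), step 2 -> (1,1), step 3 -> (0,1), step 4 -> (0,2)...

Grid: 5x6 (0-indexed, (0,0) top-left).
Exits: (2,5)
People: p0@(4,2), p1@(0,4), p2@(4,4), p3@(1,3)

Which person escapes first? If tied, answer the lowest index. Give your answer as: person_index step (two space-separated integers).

Answer: 1 3

Derivation:
Step 1: p0:(4,2)->(3,2) | p1:(0,4)->(1,4) | p2:(4,4)->(3,4) | p3:(1,3)->(2,3)
Step 2: p0:(3,2)->(2,2) | p1:(1,4)->(2,4) | p2:(3,4)->(2,4) | p3:(2,3)->(2,4)
Step 3: p0:(2,2)->(2,3) | p1:(2,4)->(2,5)->EXIT | p2:(2,4)->(2,5)->EXIT | p3:(2,4)->(2,5)->EXIT
Step 4: p0:(2,3)->(2,4) | p1:escaped | p2:escaped | p3:escaped
Step 5: p0:(2,4)->(2,5)->EXIT | p1:escaped | p2:escaped | p3:escaped
Exit steps: [5, 3, 3, 3]
First to escape: p1 at step 3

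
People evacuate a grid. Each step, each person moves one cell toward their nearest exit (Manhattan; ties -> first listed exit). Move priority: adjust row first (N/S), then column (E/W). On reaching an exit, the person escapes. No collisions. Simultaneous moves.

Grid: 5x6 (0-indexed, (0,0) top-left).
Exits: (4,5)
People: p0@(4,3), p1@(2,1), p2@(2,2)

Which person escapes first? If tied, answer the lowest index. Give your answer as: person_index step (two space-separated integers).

Answer: 0 2

Derivation:
Step 1: p0:(4,3)->(4,4) | p1:(2,1)->(3,1) | p2:(2,2)->(3,2)
Step 2: p0:(4,4)->(4,5)->EXIT | p1:(3,1)->(4,1) | p2:(3,2)->(4,2)
Step 3: p0:escaped | p1:(4,1)->(4,2) | p2:(4,2)->(4,3)
Step 4: p0:escaped | p1:(4,2)->(4,3) | p2:(4,3)->(4,4)
Step 5: p0:escaped | p1:(4,3)->(4,4) | p2:(4,4)->(4,5)->EXIT
Step 6: p0:escaped | p1:(4,4)->(4,5)->EXIT | p2:escaped
Exit steps: [2, 6, 5]
First to escape: p0 at step 2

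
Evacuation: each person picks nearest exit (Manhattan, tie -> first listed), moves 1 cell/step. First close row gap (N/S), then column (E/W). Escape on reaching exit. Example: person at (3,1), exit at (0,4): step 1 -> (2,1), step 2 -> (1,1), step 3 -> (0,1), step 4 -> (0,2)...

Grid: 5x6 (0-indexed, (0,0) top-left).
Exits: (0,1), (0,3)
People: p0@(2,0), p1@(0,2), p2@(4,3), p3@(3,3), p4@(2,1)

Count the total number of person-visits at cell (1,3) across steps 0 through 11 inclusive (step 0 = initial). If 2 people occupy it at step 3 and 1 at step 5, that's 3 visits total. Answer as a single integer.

Answer: 2

Derivation:
Step 0: p0@(2,0) p1@(0,2) p2@(4,3) p3@(3,3) p4@(2,1) -> at (1,3): 0 [-], cum=0
Step 1: p0@(1,0) p1@ESC p2@(3,3) p3@(2,3) p4@(1,1) -> at (1,3): 0 [-], cum=0
Step 2: p0@(0,0) p1@ESC p2@(2,3) p3@(1,3) p4@ESC -> at (1,3): 1 [p3], cum=1
Step 3: p0@ESC p1@ESC p2@(1,3) p3@ESC p4@ESC -> at (1,3): 1 [p2], cum=2
Step 4: p0@ESC p1@ESC p2@ESC p3@ESC p4@ESC -> at (1,3): 0 [-], cum=2
Total visits = 2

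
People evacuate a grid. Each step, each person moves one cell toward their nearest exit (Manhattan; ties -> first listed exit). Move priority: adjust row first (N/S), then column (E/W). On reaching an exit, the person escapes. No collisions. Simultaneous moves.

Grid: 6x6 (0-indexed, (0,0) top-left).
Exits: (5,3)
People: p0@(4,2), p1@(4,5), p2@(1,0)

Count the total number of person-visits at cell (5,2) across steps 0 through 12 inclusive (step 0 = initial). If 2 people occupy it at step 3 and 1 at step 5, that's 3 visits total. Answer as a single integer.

Answer: 2

Derivation:
Step 0: p0@(4,2) p1@(4,5) p2@(1,0) -> at (5,2): 0 [-], cum=0
Step 1: p0@(5,2) p1@(5,5) p2@(2,0) -> at (5,2): 1 [p0], cum=1
Step 2: p0@ESC p1@(5,4) p2@(3,0) -> at (5,2): 0 [-], cum=1
Step 3: p0@ESC p1@ESC p2@(4,0) -> at (5,2): 0 [-], cum=1
Step 4: p0@ESC p1@ESC p2@(5,0) -> at (5,2): 0 [-], cum=1
Step 5: p0@ESC p1@ESC p2@(5,1) -> at (5,2): 0 [-], cum=1
Step 6: p0@ESC p1@ESC p2@(5,2) -> at (5,2): 1 [p2], cum=2
Step 7: p0@ESC p1@ESC p2@ESC -> at (5,2): 0 [-], cum=2
Total visits = 2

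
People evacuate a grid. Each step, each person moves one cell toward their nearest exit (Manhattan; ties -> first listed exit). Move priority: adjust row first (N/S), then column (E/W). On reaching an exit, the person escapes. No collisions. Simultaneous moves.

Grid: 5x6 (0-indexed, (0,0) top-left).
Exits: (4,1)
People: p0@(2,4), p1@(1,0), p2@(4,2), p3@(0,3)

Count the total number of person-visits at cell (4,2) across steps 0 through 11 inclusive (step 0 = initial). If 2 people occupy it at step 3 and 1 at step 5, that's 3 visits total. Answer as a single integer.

Answer: 3

Derivation:
Step 0: p0@(2,4) p1@(1,0) p2@(4,2) p3@(0,3) -> at (4,2): 1 [p2], cum=1
Step 1: p0@(3,4) p1@(2,0) p2@ESC p3@(1,3) -> at (4,2): 0 [-], cum=1
Step 2: p0@(4,4) p1@(3,0) p2@ESC p3@(2,3) -> at (4,2): 0 [-], cum=1
Step 3: p0@(4,3) p1@(4,0) p2@ESC p3@(3,3) -> at (4,2): 0 [-], cum=1
Step 4: p0@(4,2) p1@ESC p2@ESC p3@(4,3) -> at (4,2): 1 [p0], cum=2
Step 5: p0@ESC p1@ESC p2@ESC p3@(4,2) -> at (4,2): 1 [p3], cum=3
Step 6: p0@ESC p1@ESC p2@ESC p3@ESC -> at (4,2): 0 [-], cum=3
Total visits = 3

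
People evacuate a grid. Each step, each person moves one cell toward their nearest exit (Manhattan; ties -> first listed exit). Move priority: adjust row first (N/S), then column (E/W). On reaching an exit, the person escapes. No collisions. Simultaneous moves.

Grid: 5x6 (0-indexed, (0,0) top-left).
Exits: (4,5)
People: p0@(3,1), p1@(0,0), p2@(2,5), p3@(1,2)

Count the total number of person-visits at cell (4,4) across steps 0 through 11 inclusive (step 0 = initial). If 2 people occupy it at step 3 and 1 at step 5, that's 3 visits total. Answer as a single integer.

Answer: 3

Derivation:
Step 0: p0@(3,1) p1@(0,0) p2@(2,5) p3@(1,2) -> at (4,4): 0 [-], cum=0
Step 1: p0@(4,1) p1@(1,0) p2@(3,5) p3@(2,2) -> at (4,4): 0 [-], cum=0
Step 2: p0@(4,2) p1@(2,0) p2@ESC p3@(3,2) -> at (4,4): 0 [-], cum=0
Step 3: p0@(4,3) p1@(3,0) p2@ESC p3@(4,2) -> at (4,4): 0 [-], cum=0
Step 4: p0@(4,4) p1@(4,0) p2@ESC p3@(4,3) -> at (4,4): 1 [p0], cum=1
Step 5: p0@ESC p1@(4,1) p2@ESC p3@(4,4) -> at (4,4): 1 [p3], cum=2
Step 6: p0@ESC p1@(4,2) p2@ESC p3@ESC -> at (4,4): 0 [-], cum=2
Step 7: p0@ESC p1@(4,3) p2@ESC p3@ESC -> at (4,4): 0 [-], cum=2
Step 8: p0@ESC p1@(4,4) p2@ESC p3@ESC -> at (4,4): 1 [p1], cum=3
Step 9: p0@ESC p1@ESC p2@ESC p3@ESC -> at (4,4): 0 [-], cum=3
Total visits = 3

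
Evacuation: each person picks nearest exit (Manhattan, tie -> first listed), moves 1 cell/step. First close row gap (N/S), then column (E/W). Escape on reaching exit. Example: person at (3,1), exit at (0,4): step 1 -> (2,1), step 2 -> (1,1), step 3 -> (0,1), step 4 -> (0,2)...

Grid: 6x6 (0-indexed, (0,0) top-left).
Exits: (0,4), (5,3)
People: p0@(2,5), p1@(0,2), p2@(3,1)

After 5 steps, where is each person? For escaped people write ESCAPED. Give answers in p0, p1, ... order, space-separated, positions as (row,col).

Step 1: p0:(2,5)->(1,5) | p1:(0,2)->(0,3) | p2:(3,1)->(4,1)
Step 2: p0:(1,5)->(0,5) | p1:(0,3)->(0,4)->EXIT | p2:(4,1)->(5,1)
Step 3: p0:(0,5)->(0,4)->EXIT | p1:escaped | p2:(5,1)->(5,2)
Step 4: p0:escaped | p1:escaped | p2:(5,2)->(5,3)->EXIT

ESCAPED ESCAPED ESCAPED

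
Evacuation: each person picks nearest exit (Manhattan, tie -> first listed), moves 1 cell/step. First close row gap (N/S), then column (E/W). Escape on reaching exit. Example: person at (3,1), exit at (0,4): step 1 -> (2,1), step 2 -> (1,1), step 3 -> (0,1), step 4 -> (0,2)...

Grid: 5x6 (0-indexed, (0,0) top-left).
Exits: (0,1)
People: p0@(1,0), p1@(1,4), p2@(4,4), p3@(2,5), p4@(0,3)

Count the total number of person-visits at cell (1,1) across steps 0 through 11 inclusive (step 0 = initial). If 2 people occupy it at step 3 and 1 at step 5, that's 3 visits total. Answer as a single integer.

Answer: 0

Derivation:
Step 0: p0@(1,0) p1@(1,4) p2@(4,4) p3@(2,5) p4@(0,3) -> at (1,1): 0 [-], cum=0
Step 1: p0@(0,0) p1@(0,4) p2@(3,4) p3@(1,5) p4@(0,2) -> at (1,1): 0 [-], cum=0
Step 2: p0@ESC p1@(0,3) p2@(2,4) p3@(0,5) p4@ESC -> at (1,1): 0 [-], cum=0
Step 3: p0@ESC p1@(0,2) p2@(1,4) p3@(0,4) p4@ESC -> at (1,1): 0 [-], cum=0
Step 4: p0@ESC p1@ESC p2@(0,4) p3@(0,3) p4@ESC -> at (1,1): 0 [-], cum=0
Step 5: p0@ESC p1@ESC p2@(0,3) p3@(0,2) p4@ESC -> at (1,1): 0 [-], cum=0
Step 6: p0@ESC p1@ESC p2@(0,2) p3@ESC p4@ESC -> at (1,1): 0 [-], cum=0
Step 7: p0@ESC p1@ESC p2@ESC p3@ESC p4@ESC -> at (1,1): 0 [-], cum=0
Total visits = 0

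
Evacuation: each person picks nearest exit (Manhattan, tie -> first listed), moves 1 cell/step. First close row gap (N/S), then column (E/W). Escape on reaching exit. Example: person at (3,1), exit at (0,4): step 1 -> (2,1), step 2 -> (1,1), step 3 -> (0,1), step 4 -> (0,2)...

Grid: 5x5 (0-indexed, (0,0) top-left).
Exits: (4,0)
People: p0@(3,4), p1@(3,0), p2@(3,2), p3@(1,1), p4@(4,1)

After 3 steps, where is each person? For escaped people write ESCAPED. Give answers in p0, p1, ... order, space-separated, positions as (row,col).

Step 1: p0:(3,4)->(4,4) | p1:(3,0)->(4,0)->EXIT | p2:(3,2)->(4,2) | p3:(1,1)->(2,1) | p4:(4,1)->(4,0)->EXIT
Step 2: p0:(4,4)->(4,3) | p1:escaped | p2:(4,2)->(4,1) | p3:(2,1)->(3,1) | p4:escaped
Step 3: p0:(4,3)->(4,2) | p1:escaped | p2:(4,1)->(4,0)->EXIT | p3:(3,1)->(4,1) | p4:escaped

(4,2) ESCAPED ESCAPED (4,1) ESCAPED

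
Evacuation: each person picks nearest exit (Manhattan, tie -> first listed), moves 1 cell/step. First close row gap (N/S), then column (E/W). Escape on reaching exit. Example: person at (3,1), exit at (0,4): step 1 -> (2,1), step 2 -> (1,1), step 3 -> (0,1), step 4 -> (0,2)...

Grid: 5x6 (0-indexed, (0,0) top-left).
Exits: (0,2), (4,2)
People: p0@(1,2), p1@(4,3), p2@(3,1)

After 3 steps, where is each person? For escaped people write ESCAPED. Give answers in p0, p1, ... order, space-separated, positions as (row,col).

Step 1: p0:(1,2)->(0,2)->EXIT | p1:(4,3)->(4,2)->EXIT | p2:(3,1)->(4,1)
Step 2: p0:escaped | p1:escaped | p2:(4,1)->(4,2)->EXIT

ESCAPED ESCAPED ESCAPED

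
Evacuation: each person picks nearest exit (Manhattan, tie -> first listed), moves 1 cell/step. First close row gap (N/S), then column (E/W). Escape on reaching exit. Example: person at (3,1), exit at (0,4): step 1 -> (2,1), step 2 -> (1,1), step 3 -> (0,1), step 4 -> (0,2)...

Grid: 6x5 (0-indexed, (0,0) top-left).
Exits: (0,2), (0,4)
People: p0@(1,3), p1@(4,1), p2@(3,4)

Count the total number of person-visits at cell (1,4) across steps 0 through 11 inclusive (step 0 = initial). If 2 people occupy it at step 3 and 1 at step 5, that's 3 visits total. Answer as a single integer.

Step 0: p0@(1,3) p1@(4,1) p2@(3,4) -> at (1,4): 0 [-], cum=0
Step 1: p0@(0,3) p1@(3,1) p2@(2,4) -> at (1,4): 0 [-], cum=0
Step 2: p0@ESC p1@(2,1) p2@(1,4) -> at (1,4): 1 [p2], cum=1
Step 3: p0@ESC p1@(1,1) p2@ESC -> at (1,4): 0 [-], cum=1
Step 4: p0@ESC p1@(0,1) p2@ESC -> at (1,4): 0 [-], cum=1
Step 5: p0@ESC p1@ESC p2@ESC -> at (1,4): 0 [-], cum=1
Total visits = 1

Answer: 1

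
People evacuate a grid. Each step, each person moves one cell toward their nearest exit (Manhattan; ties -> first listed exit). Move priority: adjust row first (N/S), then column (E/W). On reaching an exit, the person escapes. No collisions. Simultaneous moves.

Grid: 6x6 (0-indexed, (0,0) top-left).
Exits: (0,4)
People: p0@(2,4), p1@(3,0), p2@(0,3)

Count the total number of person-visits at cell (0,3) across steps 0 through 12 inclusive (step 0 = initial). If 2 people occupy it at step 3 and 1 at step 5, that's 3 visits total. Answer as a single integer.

Step 0: p0@(2,4) p1@(3,0) p2@(0,3) -> at (0,3): 1 [p2], cum=1
Step 1: p0@(1,4) p1@(2,0) p2@ESC -> at (0,3): 0 [-], cum=1
Step 2: p0@ESC p1@(1,0) p2@ESC -> at (0,3): 0 [-], cum=1
Step 3: p0@ESC p1@(0,0) p2@ESC -> at (0,3): 0 [-], cum=1
Step 4: p0@ESC p1@(0,1) p2@ESC -> at (0,3): 0 [-], cum=1
Step 5: p0@ESC p1@(0,2) p2@ESC -> at (0,3): 0 [-], cum=1
Step 6: p0@ESC p1@(0,3) p2@ESC -> at (0,3): 1 [p1], cum=2
Step 7: p0@ESC p1@ESC p2@ESC -> at (0,3): 0 [-], cum=2
Total visits = 2

Answer: 2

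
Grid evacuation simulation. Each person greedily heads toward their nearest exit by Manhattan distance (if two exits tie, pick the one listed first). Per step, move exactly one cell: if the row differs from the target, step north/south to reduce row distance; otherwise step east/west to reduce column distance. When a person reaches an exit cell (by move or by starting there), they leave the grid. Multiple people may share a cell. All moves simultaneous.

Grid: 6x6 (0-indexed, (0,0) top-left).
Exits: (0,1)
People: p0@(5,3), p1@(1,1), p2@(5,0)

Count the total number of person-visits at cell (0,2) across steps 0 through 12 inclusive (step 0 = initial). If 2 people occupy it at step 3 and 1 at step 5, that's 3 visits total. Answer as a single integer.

Step 0: p0@(5,3) p1@(1,1) p2@(5,0) -> at (0,2): 0 [-], cum=0
Step 1: p0@(4,3) p1@ESC p2@(4,0) -> at (0,2): 0 [-], cum=0
Step 2: p0@(3,3) p1@ESC p2@(3,0) -> at (0,2): 0 [-], cum=0
Step 3: p0@(2,3) p1@ESC p2@(2,0) -> at (0,2): 0 [-], cum=0
Step 4: p0@(1,3) p1@ESC p2@(1,0) -> at (0,2): 0 [-], cum=0
Step 5: p0@(0,3) p1@ESC p2@(0,0) -> at (0,2): 0 [-], cum=0
Step 6: p0@(0,2) p1@ESC p2@ESC -> at (0,2): 1 [p0], cum=1
Step 7: p0@ESC p1@ESC p2@ESC -> at (0,2): 0 [-], cum=1
Total visits = 1

Answer: 1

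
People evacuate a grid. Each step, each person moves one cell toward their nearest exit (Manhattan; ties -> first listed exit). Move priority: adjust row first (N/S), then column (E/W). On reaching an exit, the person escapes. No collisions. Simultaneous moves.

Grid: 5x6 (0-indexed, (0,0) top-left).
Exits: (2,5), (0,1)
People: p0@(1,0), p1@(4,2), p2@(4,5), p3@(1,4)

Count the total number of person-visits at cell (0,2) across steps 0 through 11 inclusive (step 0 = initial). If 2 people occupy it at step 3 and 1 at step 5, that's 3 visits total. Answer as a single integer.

Answer: 0

Derivation:
Step 0: p0@(1,0) p1@(4,2) p2@(4,5) p3@(1,4) -> at (0,2): 0 [-], cum=0
Step 1: p0@(0,0) p1@(3,2) p2@(3,5) p3@(2,4) -> at (0,2): 0 [-], cum=0
Step 2: p0@ESC p1@(2,2) p2@ESC p3@ESC -> at (0,2): 0 [-], cum=0
Step 3: p0@ESC p1@(2,3) p2@ESC p3@ESC -> at (0,2): 0 [-], cum=0
Step 4: p0@ESC p1@(2,4) p2@ESC p3@ESC -> at (0,2): 0 [-], cum=0
Step 5: p0@ESC p1@ESC p2@ESC p3@ESC -> at (0,2): 0 [-], cum=0
Total visits = 0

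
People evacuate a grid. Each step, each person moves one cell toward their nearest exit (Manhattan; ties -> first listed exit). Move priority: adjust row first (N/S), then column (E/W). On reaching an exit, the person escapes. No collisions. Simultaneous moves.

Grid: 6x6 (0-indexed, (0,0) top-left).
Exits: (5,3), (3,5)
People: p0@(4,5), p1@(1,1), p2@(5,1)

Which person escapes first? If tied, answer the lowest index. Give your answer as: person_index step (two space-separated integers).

Step 1: p0:(4,5)->(3,5)->EXIT | p1:(1,1)->(2,1) | p2:(5,1)->(5,2)
Step 2: p0:escaped | p1:(2,1)->(3,1) | p2:(5,2)->(5,3)->EXIT
Step 3: p0:escaped | p1:(3,1)->(4,1) | p2:escaped
Step 4: p0:escaped | p1:(4,1)->(5,1) | p2:escaped
Step 5: p0:escaped | p1:(5,1)->(5,2) | p2:escaped
Step 6: p0:escaped | p1:(5,2)->(5,3)->EXIT | p2:escaped
Exit steps: [1, 6, 2]
First to escape: p0 at step 1

Answer: 0 1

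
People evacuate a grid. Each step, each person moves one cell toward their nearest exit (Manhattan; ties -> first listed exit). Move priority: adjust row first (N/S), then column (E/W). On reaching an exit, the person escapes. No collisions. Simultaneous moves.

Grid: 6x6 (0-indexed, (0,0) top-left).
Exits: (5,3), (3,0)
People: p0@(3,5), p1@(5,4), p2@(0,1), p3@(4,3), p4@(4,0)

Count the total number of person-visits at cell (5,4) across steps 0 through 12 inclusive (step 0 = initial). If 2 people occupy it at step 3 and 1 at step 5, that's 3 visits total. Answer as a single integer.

Step 0: p0@(3,5) p1@(5,4) p2@(0,1) p3@(4,3) p4@(4,0) -> at (5,4): 1 [p1], cum=1
Step 1: p0@(4,5) p1@ESC p2@(1,1) p3@ESC p4@ESC -> at (5,4): 0 [-], cum=1
Step 2: p0@(5,5) p1@ESC p2@(2,1) p3@ESC p4@ESC -> at (5,4): 0 [-], cum=1
Step 3: p0@(5,4) p1@ESC p2@(3,1) p3@ESC p4@ESC -> at (5,4): 1 [p0], cum=2
Step 4: p0@ESC p1@ESC p2@ESC p3@ESC p4@ESC -> at (5,4): 0 [-], cum=2
Total visits = 2

Answer: 2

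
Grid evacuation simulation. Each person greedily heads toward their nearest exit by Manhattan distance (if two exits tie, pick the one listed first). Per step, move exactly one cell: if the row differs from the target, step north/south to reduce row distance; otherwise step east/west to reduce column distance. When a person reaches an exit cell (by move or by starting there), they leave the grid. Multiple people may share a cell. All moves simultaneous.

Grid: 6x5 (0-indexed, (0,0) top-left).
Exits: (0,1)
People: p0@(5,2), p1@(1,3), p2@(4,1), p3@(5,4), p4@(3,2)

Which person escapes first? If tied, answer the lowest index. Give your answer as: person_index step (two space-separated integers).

Step 1: p0:(5,2)->(4,2) | p1:(1,3)->(0,3) | p2:(4,1)->(3,1) | p3:(5,4)->(4,4) | p4:(3,2)->(2,2)
Step 2: p0:(4,2)->(3,2) | p1:(0,3)->(0,2) | p2:(3,1)->(2,1) | p3:(4,4)->(3,4) | p4:(2,2)->(1,2)
Step 3: p0:(3,2)->(2,2) | p1:(0,2)->(0,1)->EXIT | p2:(2,1)->(1,1) | p3:(3,4)->(2,4) | p4:(1,2)->(0,2)
Step 4: p0:(2,2)->(1,2) | p1:escaped | p2:(1,1)->(0,1)->EXIT | p3:(2,4)->(1,4) | p4:(0,2)->(0,1)->EXIT
Step 5: p0:(1,2)->(0,2) | p1:escaped | p2:escaped | p3:(1,4)->(0,4) | p4:escaped
Step 6: p0:(0,2)->(0,1)->EXIT | p1:escaped | p2:escaped | p3:(0,4)->(0,3) | p4:escaped
Step 7: p0:escaped | p1:escaped | p2:escaped | p3:(0,3)->(0,2) | p4:escaped
Step 8: p0:escaped | p1:escaped | p2:escaped | p3:(0,2)->(0,1)->EXIT | p4:escaped
Exit steps: [6, 3, 4, 8, 4]
First to escape: p1 at step 3

Answer: 1 3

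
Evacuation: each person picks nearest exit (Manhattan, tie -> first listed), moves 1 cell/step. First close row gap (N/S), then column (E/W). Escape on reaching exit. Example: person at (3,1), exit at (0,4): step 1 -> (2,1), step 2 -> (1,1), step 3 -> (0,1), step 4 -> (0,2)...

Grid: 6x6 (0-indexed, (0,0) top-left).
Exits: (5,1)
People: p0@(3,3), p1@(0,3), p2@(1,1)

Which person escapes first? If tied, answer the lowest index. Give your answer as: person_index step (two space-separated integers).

Answer: 0 4

Derivation:
Step 1: p0:(3,3)->(4,3) | p1:(0,3)->(1,3) | p2:(1,1)->(2,1)
Step 2: p0:(4,3)->(5,3) | p1:(1,3)->(2,3) | p2:(2,1)->(3,1)
Step 3: p0:(5,3)->(5,2) | p1:(2,3)->(3,3) | p2:(3,1)->(4,1)
Step 4: p0:(5,2)->(5,1)->EXIT | p1:(3,3)->(4,3) | p2:(4,1)->(5,1)->EXIT
Step 5: p0:escaped | p1:(4,3)->(5,3) | p2:escaped
Step 6: p0:escaped | p1:(5,3)->(5,2) | p2:escaped
Step 7: p0:escaped | p1:(5,2)->(5,1)->EXIT | p2:escaped
Exit steps: [4, 7, 4]
First to escape: p0 at step 4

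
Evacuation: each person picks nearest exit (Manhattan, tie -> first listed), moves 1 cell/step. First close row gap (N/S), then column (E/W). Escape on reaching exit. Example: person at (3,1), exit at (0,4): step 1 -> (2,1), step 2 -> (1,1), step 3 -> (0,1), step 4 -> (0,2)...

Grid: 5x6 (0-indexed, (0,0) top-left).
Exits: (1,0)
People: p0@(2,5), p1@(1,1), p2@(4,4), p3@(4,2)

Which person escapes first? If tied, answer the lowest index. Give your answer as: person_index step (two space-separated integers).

Step 1: p0:(2,5)->(1,5) | p1:(1,1)->(1,0)->EXIT | p2:(4,4)->(3,4) | p3:(4,2)->(3,2)
Step 2: p0:(1,5)->(1,4) | p1:escaped | p2:(3,4)->(2,4) | p3:(3,2)->(2,2)
Step 3: p0:(1,4)->(1,3) | p1:escaped | p2:(2,4)->(1,4) | p3:(2,2)->(1,2)
Step 4: p0:(1,3)->(1,2) | p1:escaped | p2:(1,4)->(1,3) | p3:(1,2)->(1,1)
Step 5: p0:(1,2)->(1,1) | p1:escaped | p2:(1,3)->(1,2) | p3:(1,1)->(1,0)->EXIT
Step 6: p0:(1,1)->(1,0)->EXIT | p1:escaped | p2:(1,2)->(1,1) | p3:escaped
Step 7: p0:escaped | p1:escaped | p2:(1,1)->(1,0)->EXIT | p3:escaped
Exit steps: [6, 1, 7, 5]
First to escape: p1 at step 1

Answer: 1 1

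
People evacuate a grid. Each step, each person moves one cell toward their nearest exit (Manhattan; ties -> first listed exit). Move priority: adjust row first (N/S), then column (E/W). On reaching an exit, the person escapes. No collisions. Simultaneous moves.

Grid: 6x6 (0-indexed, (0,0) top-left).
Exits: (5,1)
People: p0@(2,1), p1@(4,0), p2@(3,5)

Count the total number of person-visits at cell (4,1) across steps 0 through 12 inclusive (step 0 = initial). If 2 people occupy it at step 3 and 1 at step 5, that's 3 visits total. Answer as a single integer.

Answer: 1

Derivation:
Step 0: p0@(2,1) p1@(4,0) p2@(3,5) -> at (4,1): 0 [-], cum=0
Step 1: p0@(3,1) p1@(5,0) p2@(4,5) -> at (4,1): 0 [-], cum=0
Step 2: p0@(4,1) p1@ESC p2@(5,5) -> at (4,1): 1 [p0], cum=1
Step 3: p0@ESC p1@ESC p2@(5,4) -> at (4,1): 0 [-], cum=1
Step 4: p0@ESC p1@ESC p2@(5,3) -> at (4,1): 0 [-], cum=1
Step 5: p0@ESC p1@ESC p2@(5,2) -> at (4,1): 0 [-], cum=1
Step 6: p0@ESC p1@ESC p2@ESC -> at (4,1): 0 [-], cum=1
Total visits = 1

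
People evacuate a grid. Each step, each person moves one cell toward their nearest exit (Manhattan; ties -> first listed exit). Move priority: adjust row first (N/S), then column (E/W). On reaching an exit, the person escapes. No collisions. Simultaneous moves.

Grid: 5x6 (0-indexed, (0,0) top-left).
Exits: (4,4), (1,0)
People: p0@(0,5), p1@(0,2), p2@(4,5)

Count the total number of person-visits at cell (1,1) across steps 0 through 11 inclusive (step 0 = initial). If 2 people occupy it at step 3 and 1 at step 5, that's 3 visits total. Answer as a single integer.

Answer: 1

Derivation:
Step 0: p0@(0,5) p1@(0,2) p2@(4,5) -> at (1,1): 0 [-], cum=0
Step 1: p0@(1,5) p1@(1,2) p2@ESC -> at (1,1): 0 [-], cum=0
Step 2: p0@(2,5) p1@(1,1) p2@ESC -> at (1,1): 1 [p1], cum=1
Step 3: p0@(3,5) p1@ESC p2@ESC -> at (1,1): 0 [-], cum=1
Step 4: p0@(4,5) p1@ESC p2@ESC -> at (1,1): 0 [-], cum=1
Step 5: p0@ESC p1@ESC p2@ESC -> at (1,1): 0 [-], cum=1
Total visits = 1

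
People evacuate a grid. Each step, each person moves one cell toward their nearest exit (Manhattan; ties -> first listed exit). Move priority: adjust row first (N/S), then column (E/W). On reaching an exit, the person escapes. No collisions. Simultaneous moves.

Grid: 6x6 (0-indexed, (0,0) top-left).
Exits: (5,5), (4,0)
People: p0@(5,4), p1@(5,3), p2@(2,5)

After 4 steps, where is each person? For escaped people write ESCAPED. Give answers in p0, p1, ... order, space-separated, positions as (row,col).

Step 1: p0:(5,4)->(5,5)->EXIT | p1:(5,3)->(5,4) | p2:(2,5)->(3,5)
Step 2: p0:escaped | p1:(5,4)->(5,5)->EXIT | p2:(3,5)->(4,5)
Step 3: p0:escaped | p1:escaped | p2:(4,5)->(5,5)->EXIT

ESCAPED ESCAPED ESCAPED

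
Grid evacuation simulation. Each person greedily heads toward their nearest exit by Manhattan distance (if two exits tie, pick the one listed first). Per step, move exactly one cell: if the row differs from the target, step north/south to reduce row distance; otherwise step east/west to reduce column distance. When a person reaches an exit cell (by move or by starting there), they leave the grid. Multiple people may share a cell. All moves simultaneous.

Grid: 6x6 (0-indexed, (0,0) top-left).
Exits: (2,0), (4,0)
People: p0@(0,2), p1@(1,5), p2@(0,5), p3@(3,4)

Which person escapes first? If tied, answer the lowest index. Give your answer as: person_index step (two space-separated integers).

Answer: 0 4

Derivation:
Step 1: p0:(0,2)->(1,2) | p1:(1,5)->(2,5) | p2:(0,5)->(1,5) | p3:(3,4)->(2,4)
Step 2: p0:(1,2)->(2,2) | p1:(2,5)->(2,4) | p2:(1,5)->(2,5) | p3:(2,4)->(2,3)
Step 3: p0:(2,2)->(2,1) | p1:(2,4)->(2,3) | p2:(2,5)->(2,4) | p3:(2,3)->(2,2)
Step 4: p0:(2,1)->(2,0)->EXIT | p1:(2,3)->(2,2) | p2:(2,4)->(2,3) | p3:(2,2)->(2,1)
Step 5: p0:escaped | p1:(2,2)->(2,1) | p2:(2,3)->(2,2) | p3:(2,1)->(2,0)->EXIT
Step 6: p0:escaped | p1:(2,1)->(2,0)->EXIT | p2:(2,2)->(2,1) | p3:escaped
Step 7: p0:escaped | p1:escaped | p2:(2,1)->(2,0)->EXIT | p3:escaped
Exit steps: [4, 6, 7, 5]
First to escape: p0 at step 4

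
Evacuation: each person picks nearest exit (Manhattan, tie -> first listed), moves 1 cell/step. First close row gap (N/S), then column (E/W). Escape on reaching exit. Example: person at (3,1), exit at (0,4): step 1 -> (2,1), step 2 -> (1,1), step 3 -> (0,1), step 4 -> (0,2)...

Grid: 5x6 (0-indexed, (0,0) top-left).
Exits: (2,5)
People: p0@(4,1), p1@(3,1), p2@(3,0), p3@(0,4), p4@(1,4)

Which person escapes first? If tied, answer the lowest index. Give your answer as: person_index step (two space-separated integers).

Answer: 4 2

Derivation:
Step 1: p0:(4,1)->(3,1) | p1:(3,1)->(2,1) | p2:(3,0)->(2,0) | p3:(0,4)->(1,4) | p4:(1,4)->(2,4)
Step 2: p0:(3,1)->(2,1) | p1:(2,1)->(2,2) | p2:(2,0)->(2,1) | p3:(1,4)->(2,4) | p4:(2,4)->(2,5)->EXIT
Step 3: p0:(2,1)->(2,2) | p1:(2,2)->(2,3) | p2:(2,1)->(2,2) | p3:(2,4)->(2,5)->EXIT | p4:escaped
Step 4: p0:(2,2)->(2,3) | p1:(2,3)->(2,4) | p2:(2,2)->(2,3) | p3:escaped | p4:escaped
Step 5: p0:(2,3)->(2,4) | p1:(2,4)->(2,5)->EXIT | p2:(2,3)->(2,4) | p3:escaped | p4:escaped
Step 6: p0:(2,4)->(2,5)->EXIT | p1:escaped | p2:(2,4)->(2,5)->EXIT | p3:escaped | p4:escaped
Exit steps: [6, 5, 6, 3, 2]
First to escape: p4 at step 2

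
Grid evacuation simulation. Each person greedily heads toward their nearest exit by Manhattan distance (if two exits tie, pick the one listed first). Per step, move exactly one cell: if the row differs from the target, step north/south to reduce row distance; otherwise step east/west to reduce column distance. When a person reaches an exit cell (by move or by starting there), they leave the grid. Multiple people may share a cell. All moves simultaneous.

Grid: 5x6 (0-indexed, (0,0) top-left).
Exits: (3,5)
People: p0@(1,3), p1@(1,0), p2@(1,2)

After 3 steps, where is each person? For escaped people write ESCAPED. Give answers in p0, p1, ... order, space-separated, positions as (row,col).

Step 1: p0:(1,3)->(2,3) | p1:(1,0)->(2,0) | p2:(1,2)->(2,2)
Step 2: p0:(2,3)->(3,3) | p1:(2,0)->(3,0) | p2:(2,2)->(3,2)
Step 3: p0:(3,3)->(3,4) | p1:(3,0)->(3,1) | p2:(3,2)->(3,3)

(3,4) (3,1) (3,3)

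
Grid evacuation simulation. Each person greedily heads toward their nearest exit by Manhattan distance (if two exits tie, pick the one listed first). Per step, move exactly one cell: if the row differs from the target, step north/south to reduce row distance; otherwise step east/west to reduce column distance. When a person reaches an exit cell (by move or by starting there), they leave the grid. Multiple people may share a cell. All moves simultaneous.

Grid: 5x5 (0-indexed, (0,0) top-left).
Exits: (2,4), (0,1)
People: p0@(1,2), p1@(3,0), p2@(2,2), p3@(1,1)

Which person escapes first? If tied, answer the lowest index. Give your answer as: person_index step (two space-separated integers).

Answer: 3 1

Derivation:
Step 1: p0:(1,2)->(0,2) | p1:(3,0)->(2,0) | p2:(2,2)->(2,3) | p3:(1,1)->(0,1)->EXIT
Step 2: p0:(0,2)->(0,1)->EXIT | p1:(2,0)->(1,0) | p2:(2,3)->(2,4)->EXIT | p3:escaped
Step 3: p0:escaped | p1:(1,0)->(0,0) | p2:escaped | p3:escaped
Step 4: p0:escaped | p1:(0,0)->(0,1)->EXIT | p2:escaped | p3:escaped
Exit steps: [2, 4, 2, 1]
First to escape: p3 at step 1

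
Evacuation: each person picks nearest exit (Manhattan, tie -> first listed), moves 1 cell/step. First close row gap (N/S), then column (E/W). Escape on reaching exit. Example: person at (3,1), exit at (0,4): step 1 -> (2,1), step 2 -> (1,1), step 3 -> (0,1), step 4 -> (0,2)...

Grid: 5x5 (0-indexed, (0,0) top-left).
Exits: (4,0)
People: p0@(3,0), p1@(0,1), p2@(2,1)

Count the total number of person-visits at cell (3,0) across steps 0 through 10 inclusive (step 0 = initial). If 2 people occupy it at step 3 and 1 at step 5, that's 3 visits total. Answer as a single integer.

Step 0: p0@(3,0) p1@(0,1) p2@(2,1) -> at (3,0): 1 [p0], cum=1
Step 1: p0@ESC p1@(1,1) p2@(3,1) -> at (3,0): 0 [-], cum=1
Step 2: p0@ESC p1@(2,1) p2@(4,1) -> at (3,0): 0 [-], cum=1
Step 3: p0@ESC p1@(3,1) p2@ESC -> at (3,0): 0 [-], cum=1
Step 4: p0@ESC p1@(4,1) p2@ESC -> at (3,0): 0 [-], cum=1
Step 5: p0@ESC p1@ESC p2@ESC -> at (3,0): 0 [-], cum=1
Total visits = 1

Answer: 1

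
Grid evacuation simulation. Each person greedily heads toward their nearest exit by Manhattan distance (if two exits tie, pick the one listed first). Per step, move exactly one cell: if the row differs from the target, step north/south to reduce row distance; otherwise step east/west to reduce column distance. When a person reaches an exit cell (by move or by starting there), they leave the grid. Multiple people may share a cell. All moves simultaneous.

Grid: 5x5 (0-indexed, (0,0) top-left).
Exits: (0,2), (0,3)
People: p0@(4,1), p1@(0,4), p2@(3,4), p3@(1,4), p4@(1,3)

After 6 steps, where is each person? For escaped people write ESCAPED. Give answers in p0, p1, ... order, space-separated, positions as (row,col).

Step 1: p0:(4,1)->(3,1) | p1:(0,4)->(0,3)->EXIT | p2:(3,4)->(2,4) | p3:(1,4)->(0,4) | p4:(1,3)->(0,3)->EXIT
Step 2: p0:(3,1)->(2,1) | p1:escaped | p2:(2,4)->(1,4) | p3:(0,4)->(0,3)->EXIT | p4:escaped
Step 3: p0:(2,1)->(1,1) | p1:escaped | p2:(1,4)->(0,4) | p3:escaped | p4:escaped
Step 4: p0:(1,1)->(0,1) | p1:escaped | p2:(0,4)->(0,3)->EXIT | p3:escaped | p4:escaped
Step 5: p0:(0,1)->(0,2)->EXIT | p1:escaped | p2:escaped | p3:escaped | p4:escaped

ESCAPED ESCAPED ESCAPED ESCAPED ESCAPED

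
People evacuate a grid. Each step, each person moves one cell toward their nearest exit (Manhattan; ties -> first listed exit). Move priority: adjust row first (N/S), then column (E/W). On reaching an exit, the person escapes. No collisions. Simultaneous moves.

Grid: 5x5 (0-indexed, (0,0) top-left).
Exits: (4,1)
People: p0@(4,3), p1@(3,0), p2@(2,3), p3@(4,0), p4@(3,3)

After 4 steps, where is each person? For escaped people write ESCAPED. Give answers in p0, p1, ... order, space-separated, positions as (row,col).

Step 1: p0:(4,3)->(4,2) | p1:(3,0)->(4,0) | p2:(2,3)->(3,3) | p3:(4,0)->(4,1)->EXIT | p4:(3,3)->(4,3)
Step 2: p0:(4,2)->(4,1)->EXIT | p1:(4,0)->(4,1)->EXIT | p2:(3,3)->(4,3) | p3:escaped | p4:(4,3)->(4,2)
Step 3: p0:escaped | p1:escaped | p2:(4,3)->(4,2) | p3:escaped | p4:(4,2)->(4,1)->EXIT
Step 4: p0:escaped | p1:escaped | p2:(4,2)->(4,1)->EXIT | p3:escaped | p4:escaped

ESCAPED ESCAPED ESCAPED ESCAPED ESCAPED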